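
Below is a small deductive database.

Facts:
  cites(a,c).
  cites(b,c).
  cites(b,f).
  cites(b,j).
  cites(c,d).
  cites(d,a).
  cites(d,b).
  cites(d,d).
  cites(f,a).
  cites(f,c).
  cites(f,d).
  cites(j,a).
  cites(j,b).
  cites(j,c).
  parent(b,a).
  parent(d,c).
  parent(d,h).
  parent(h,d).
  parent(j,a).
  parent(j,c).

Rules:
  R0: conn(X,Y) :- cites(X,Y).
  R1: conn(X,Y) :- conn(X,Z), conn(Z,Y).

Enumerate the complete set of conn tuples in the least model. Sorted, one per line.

conn(a,a)
conn(a,b)
conn(a,c)
conn(a,d)
conn(a,f)
conn(a,j)
conn(b,a)
conn(b,b)
conn(b,c)
conn(b,d)
conn(b,f)
conn(b,j)
conn(c,a)
conn(c,b)
conn(c,c)
conn(c,d)
conn(c,f)
conn(c,j)
conn(d,a)
conn(d,b)
conn(d,c)
conn(d,d)
conn(d,f)
conn(d,j)
conn(f,a)
conn(f,b)
conn(f,c)
conn(f,d)
conn(f,f)
conn(f,j)
conn(j,a)
conn(j,b)
conn(j,c)
conn(j,d)
conn(j,f)
conn(j,j)

round 1: derive conn(a,c) via R0 from cites(a,c)
round 1: derive conn(b,c) via R0 from cites(b,c)
round 1: derive conn(b,f) via R0 from cites(b,f)
round 1: derive conn(b,j) via R0 from cites(b,j)
round 1: derive conn(c,d) via R0 from cites(c,d)
round 1: derive conn(d,a) via R0 from cites(d,a)
round 1: derive conn(d,b) via R0 from cites(d,b)
round 1: derive conn(d,d) via R0 from cites(d,d)
round 1: derive conn(f,a) via R0 from cites(f,a)
round 1: derive conn(f,c) via R0 from cites(f,c)
round 1: derive conn(f,d) via R0 from cites(f,d)
round 1: derive conn(j,a) via R0 from cites(j,a)
round 1: derive conn(j,b) via R0 from cites(j,b)
round 1: derive conn(j,c) via R0 from cites(j,c)
round 2: derive conn(a,d) via R1 from conn(a,c), conn(c,d)
round 2: derive conn(b,a) via R1 from conn(b,f), conn(f,a)
round 2: derive conn(b,b) via R1 from conn(b,j), conn(j,b)
round 2: derive conn(b,d) via R1 from conn(b,c), conn(c,d)
round 2: derive conn(c,a) via R1 from conn(c,d), conn(d,a)
round 2: derive conn(c,b) via R1 from conn(c,d), conn(d,b)
round 2: derive conn(d,c) via R1 from conn(d,a), conn(a,c)
round 2: derive conn(d,f) via R1 from conn(d,b), conn(b,f)
round 2: derive conn(d,j) via R1 from conn(d,b), conn(b,j)
round 2: derive conn(f,b) via R1 from conn(f,d), conn(d,b)
round 2: derive conn(j,d) via R1 from conn(j,c), conn(c,d)
round 2: derive conn(j,f) via R1 from conn(j,b), conn(b,f)
round 2: derive conn(j,j) via R1 from conn(j,b), conn(b,j)
round 3: derive conn(a,a) via R1 from conn(a,c), conn(c,a)
round 3: derive conn(a,b) via R1 from conn(a,c), conn(c,b)
round 3: derive conn(a,f) via R1 from conn(a,d), conn(d,f)
round 3: derive conn(a,j) via R1 from conn(a,d), conn(d,j)
round 3: derive conn(c,c) via R1 from conn(c,a), conn(a,c)
round 3: derive conn(c,f) via R1 from conn(c,b), conn(b,f)
round 3: derive conn(c,j) via R1 from conn(c,b), conn(b,j)
round 3: derive conn(f,f) via R1 from conn(f,b), conn(b,f)
round 3: derive conn(f,j) via R1 from conn(f,b), conn(b,j)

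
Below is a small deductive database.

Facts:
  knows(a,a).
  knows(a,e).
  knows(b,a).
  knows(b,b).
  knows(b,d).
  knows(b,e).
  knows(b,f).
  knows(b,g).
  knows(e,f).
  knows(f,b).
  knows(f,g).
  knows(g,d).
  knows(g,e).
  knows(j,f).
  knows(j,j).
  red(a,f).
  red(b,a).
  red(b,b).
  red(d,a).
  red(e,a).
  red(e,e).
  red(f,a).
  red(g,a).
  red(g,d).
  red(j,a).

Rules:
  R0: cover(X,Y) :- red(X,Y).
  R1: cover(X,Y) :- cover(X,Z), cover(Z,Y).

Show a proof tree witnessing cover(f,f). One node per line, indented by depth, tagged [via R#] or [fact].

round 1: derive cover(a,f) via R0 from red(a,f)
round 1: derive cover(b,a) via R0 from red(b,a)
round 1: derive cover(b,b) via R0 from red(b,b)
round 1: derive cover(d,a) via R0 from red(d,a)
round 1: derive cover(e,a) via R0 from red(e,a)
round 1: derive cover(e,e) via R0 from red(e,e)
round 1: derive cover(f,a) via R0 from red(f,a)
round 1: derive cover(g,a) via R0 from red(g,a)
round 1: derive cover(g,d) via R0 from red(g,d)
round 1: derive cover(j,a) via R0 from red(j,a)
round 2: derive cover(a,a) via R1 from cover(a,f), cover(f,a)
round 2: derive cover(b,f) via R1 from cover(b,a), cover(a,f)
round 2: derive cover(d,f) via R1 from cover(d,a), cover(a,f)
round 2: derive cover(e,f) via R1 from cover(e,a), cover(a,f)
round 2: derive cover(f,f) via R1 from cover(f,a), cover(a,f)
round 2: derive cover(g,f) via R1 from cover(g,a), cover(a,f)
round 2: derive cover(j,f) via R1 from cover(j,a), cover(a,f)

cover(f,f)  [via R1]
  cover(f,a)  [via R0]
    red(f,a)  [fact]
  cover(a,f)  [via R0]
    red(a,f)  [fact]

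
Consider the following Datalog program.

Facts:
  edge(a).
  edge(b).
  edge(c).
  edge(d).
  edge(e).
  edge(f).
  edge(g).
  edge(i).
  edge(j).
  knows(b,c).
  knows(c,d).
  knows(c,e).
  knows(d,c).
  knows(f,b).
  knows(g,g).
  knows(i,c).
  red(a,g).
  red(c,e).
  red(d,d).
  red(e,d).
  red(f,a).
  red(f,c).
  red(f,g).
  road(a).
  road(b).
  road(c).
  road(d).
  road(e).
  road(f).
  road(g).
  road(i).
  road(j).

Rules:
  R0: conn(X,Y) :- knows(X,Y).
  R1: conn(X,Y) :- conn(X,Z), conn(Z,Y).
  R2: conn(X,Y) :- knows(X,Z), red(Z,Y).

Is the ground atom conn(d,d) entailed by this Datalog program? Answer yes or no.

yes

round 1: derive conn(b,c) via R0 from knows(b,c)
round 1: derive conn(c,d) via R0 from knows(c,d)
round 1: derive conn(c,e) via R0 from knows(c,e)
round 1: derive conn(d,c) via R0 from knows(d,c)
round 1: derive conn(f,b) via R0 from knows(f,b)
round 1: derive conn(g,g) via R0 from knows(g,g)
round 1: derive conn(i,c) via R0 from knows(i,c)
round 1: derive conn(b,e) via R2 from knows(b,c), red(c,e)
round 1: derive conn(d,e) via R2 from knows(d,c), red(c,e)
round 1: derive conn(i,e) via R2 from knows(i,c), red(c,e)
round 2: derive conn(b,d) via R1 from conn(b,c), conn(c,d)
round 2: derive conn(c,c) via R1 from conn(c,d), conn(d,c)
round 2: derive conn(d,d) via R1 from conn(d,c), conn(c,d)
round 2: derive conn(f,c) via R1 from conn(f,b), conn(b,c)
round 2: derive conn(f,e) via R1 from conn(f,b), conn(b,e)
round 2: derive conn(i,d) via R1 from conn(i,c), conn(c,d)
round 3: derive conn(f,d) via R1 from conn(f,b), conn(b,d)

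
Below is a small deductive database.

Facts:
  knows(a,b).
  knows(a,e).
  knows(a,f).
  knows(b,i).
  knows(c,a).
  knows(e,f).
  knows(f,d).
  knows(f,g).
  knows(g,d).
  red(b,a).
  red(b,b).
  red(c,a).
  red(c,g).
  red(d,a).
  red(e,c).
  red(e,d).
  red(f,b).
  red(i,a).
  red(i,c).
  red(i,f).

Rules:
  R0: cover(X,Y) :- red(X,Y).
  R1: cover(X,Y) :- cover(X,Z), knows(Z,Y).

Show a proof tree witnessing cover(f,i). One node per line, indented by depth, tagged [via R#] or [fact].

cover(f,i)  [via R1]
  cover(f,b)  [via R0]
    red(f,b)  [fact]
  knows(b,i)  [fact]

round 1: derive cover(b,a) via R0 from red(b,a)
round 1: derive cover(b,b) via R0 from red(b,b)
round 1: derive cover(c,a) via R0 from red(c,a)
round 1: derive cover(c,g) via R0 from red(c,g)
round 1: derive cover(d,a) via R0 from red(d,a)
round 1: derive cover(e,c) via R0 from red(e,c)
round 1: derive cover(e,d) via R0 from red(e,d)
round 1: derive cover(f,b) via R0 from red(f,b)
round 1: derive cover(i,a) via R0 from red(i,a)
round 1: derive cover(i,c) via R0 from red(i,c)
round 1: derive cover(i,f) via R0 from red(i,f)
round 2: derive cover(b,e) via R1 from cover(b,a), knows(a,e)
round 2: derive cover(b,f) via R1 from cover(b,a), knows(a,f)
round 2: derive cover(b,i) via R1 from cover(b,b), knows(b,i)
round 2: derive cover(c,b) via R1 from cover(c,a), knows(a,b)
round 2: derive cover(c,d) via R1 from cover(c,g), knows(g,d)
round 2: derive cover(c,e) via R1 from cover(c,a), knows(a,e)
round 2: derive cover(c,f) via R1 from cover(c,a), knows(a,f)
round 2: derive cover(d,b) via R1 from cover(d,a), knows(a,b)
round 2: derive cover(d,e) via R1 from cover(d,a), knows(a,e)
round 2: derive cover(d,f) via R1 from cover(d,a), knows(a,f)
round 2: derive cover(e,a) via R1 from cover(e,c), knows(c,a)
round 2: derive cover(f,i) via R1 from cover(f,b), knows(b,i)
round 2: derive cover(i,b) via R1 from cover(i,a), knows(a,b)
round 2: derive cover(i,d) via R1 from cover(i,f), knows(f,d)
round 2: derive cover(i,e) via R1 from cover(i,a), knows(a,e)
round 2: derive cover(i,g) via R1 from cover(i,f), knows(f,g)
round 3: derive cover(b,d) via R1 from cover(b,f), knows(f,d)
round 3: derive cover(b,g) via R1 from cover(b,f), knows(f,g)
round 3: derive cover(c,i) via R1 from cover(c,b), knows(b,i)
round 3: derive cover(d,d) via R1 from cover(d,f), knows(f,d)
round 3: derive cover(d,g) via R1 from cover(d,f), knows(f,g)
round 3: derive cover(d,i) via R1 from cover(d,b), knows(b,i)
round 3: derive cover(e,b) via R1 from cover(e,a), knows(a,b)
round 3: derive cover(e,e) via R1 from cover(e,a), knows(a,e)
round 3: derive cover(e,f) via R1 from cover(e,a), knows(a,f)
round 3: derive cover(i,i) via R1 from cover(i,b), knows(b,i)
round 4: derive cover(e,g) via R1 from cover(e,f), knows(f,g)
round 4: derive cover(e,i) via R1 from cover(e,b), knows(b,i)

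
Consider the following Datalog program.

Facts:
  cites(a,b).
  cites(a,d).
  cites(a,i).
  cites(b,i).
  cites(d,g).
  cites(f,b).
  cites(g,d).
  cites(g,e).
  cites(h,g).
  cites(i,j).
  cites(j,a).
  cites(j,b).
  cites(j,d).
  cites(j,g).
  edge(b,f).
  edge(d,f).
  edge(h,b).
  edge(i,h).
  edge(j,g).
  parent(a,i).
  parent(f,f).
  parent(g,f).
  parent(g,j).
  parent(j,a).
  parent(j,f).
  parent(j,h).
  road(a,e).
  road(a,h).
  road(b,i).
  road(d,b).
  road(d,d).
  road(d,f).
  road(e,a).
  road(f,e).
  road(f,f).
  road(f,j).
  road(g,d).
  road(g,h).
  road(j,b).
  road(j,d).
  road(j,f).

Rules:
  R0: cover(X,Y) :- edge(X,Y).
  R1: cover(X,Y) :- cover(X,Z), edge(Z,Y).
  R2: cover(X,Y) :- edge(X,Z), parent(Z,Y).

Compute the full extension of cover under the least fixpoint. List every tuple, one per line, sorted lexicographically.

round 1: derive cover(b,f) via R0 from edge(b,f)
round 1: derive cover(d,f) via R0 from edge(d,f)
round 1: derive cover(h,b) via R0 from edge(h,b)
round 1: derive cover(i,h) via R0 from edge(i,h)
round 1: derive cover(j,g) via R0 from edge(j,g)
round 1: derive cover(j,f) via R2 from edge(j,g), parent(g,f)
round 1: derive cover(j,j) via R2 from edge(j,g), parent(g,j)
round 2: derive cover(h,f) via R1 from cover(h,b), edge(b,f)
round 2: derive cover(i,b) via R1 from cover(i,h), edge(h,b)
round 3: derive cover(i,f) via R1 from cover(i,b), edge(b,f)

cover(b,f)
cover(d,f)
cover(h,b)
cover(h,f)
cover(i,b)
cover(i,f)
cover(i,h)
cover(j,f)
cover(j,g)
cover(j,j)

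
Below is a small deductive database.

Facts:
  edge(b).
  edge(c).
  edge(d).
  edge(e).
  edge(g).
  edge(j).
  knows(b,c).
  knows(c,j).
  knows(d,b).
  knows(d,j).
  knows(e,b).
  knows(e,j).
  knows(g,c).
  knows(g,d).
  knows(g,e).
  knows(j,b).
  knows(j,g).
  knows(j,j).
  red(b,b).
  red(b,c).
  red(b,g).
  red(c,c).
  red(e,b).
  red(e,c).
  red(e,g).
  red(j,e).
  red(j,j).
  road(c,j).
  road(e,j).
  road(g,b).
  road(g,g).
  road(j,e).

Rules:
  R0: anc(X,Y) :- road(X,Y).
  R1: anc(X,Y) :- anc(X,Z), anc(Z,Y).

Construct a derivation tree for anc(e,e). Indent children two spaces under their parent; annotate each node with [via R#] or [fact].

anc(e,e)  [via R1]
  anc(e,j)  [via R0]
    road(e,j)  [fact]
  anc(j,e)  [via R0]
    road(j,e)  [fact]

round 1: derive anc(c,j) via R0 from road(c,j)
round 1: derive anc(e,j) via R0 from road(e,j)
round 1: derive anc(g,b) via R0 from road(g,b)
round 1: derive anc(g,g) via R0 from road(g,g)
round 1: derive anc(j,e) via R0 from road(j,e)
round 2: derive anc(c,e) via R1 from anc(c,j), anc(j,e)
round 2: derive anc(e,e) via R1 from anc(e,j), anc(j,e)
round 2: derive anc(j,j) via R1 from anc(j,e), anc(e,j)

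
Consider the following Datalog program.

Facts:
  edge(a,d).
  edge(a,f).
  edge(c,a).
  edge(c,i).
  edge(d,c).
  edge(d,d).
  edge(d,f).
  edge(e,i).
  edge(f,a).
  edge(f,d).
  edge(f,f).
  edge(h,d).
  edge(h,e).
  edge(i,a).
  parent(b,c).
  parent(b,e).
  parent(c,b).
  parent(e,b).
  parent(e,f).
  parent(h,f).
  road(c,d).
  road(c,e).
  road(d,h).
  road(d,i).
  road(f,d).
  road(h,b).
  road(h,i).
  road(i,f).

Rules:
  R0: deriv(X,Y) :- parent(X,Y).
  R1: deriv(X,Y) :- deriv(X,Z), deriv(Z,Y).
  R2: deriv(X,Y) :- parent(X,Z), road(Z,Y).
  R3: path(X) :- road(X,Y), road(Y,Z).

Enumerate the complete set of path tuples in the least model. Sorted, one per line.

round 1: derive path(c) via R3 from road(c,d), road(d,h)
round 1: derive path(d) via R3 from road(d,h), road(h,b)
round 1: derive path(f) via R3 from road(f,d), road(d,h)
round 1: derive path(h) via R3 from road(h,i), road(i,f)
round 1: derive path(i) via R3 from road(i,f), road(f,d)

path(c)
path(d)
path(f)
path(h)
path(i)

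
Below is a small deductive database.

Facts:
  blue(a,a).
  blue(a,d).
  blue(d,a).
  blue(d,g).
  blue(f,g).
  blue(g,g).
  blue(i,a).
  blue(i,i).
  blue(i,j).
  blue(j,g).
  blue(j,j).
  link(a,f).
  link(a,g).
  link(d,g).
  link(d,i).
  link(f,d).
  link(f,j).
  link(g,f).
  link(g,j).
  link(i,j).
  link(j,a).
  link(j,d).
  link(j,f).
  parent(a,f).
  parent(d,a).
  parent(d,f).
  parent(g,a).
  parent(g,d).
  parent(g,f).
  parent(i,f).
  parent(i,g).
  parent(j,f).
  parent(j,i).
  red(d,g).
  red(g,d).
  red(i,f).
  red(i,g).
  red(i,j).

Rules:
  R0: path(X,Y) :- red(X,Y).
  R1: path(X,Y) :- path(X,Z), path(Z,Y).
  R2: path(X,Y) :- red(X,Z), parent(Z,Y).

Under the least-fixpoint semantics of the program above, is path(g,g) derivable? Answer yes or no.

round 1: derive path(d,g) via R0 from red(d,g)
round 1: derive path(g,d) via R0 from red(g,d)
round 1: derive path(i,f) via R0 from red(i,f)
round 1: derive path(i,g) via R0 from red(i,g)
round 1: derive path(i,j) via R0 from red(i,j)
round 1: derive path(d,a) via R2 from red(d,g), parent(g,a)
round 1: derive path(d,d) via R2 from red(d,g), parent(g,d)
round 1: derive path(d,f) via R2 from red(d,g), parent(g,f)
round 1: derive path(g,a) via R2 from red(g,d), parent(d,a)
round 1: derive path(g,f) via R2 from red(g,d), parent(d,f)
round 1: derive path(i,a) via R2 from red(i,g), parent(g,a)
round 1: derive path(i,d) via R2 from red(i,g), parent(g,d)
round 1: derive path(i,i) via R2 from red(i,j), parent(j,i)
round 2: derive path(g,g) via R1 from path(g,d), path(d,g)

yes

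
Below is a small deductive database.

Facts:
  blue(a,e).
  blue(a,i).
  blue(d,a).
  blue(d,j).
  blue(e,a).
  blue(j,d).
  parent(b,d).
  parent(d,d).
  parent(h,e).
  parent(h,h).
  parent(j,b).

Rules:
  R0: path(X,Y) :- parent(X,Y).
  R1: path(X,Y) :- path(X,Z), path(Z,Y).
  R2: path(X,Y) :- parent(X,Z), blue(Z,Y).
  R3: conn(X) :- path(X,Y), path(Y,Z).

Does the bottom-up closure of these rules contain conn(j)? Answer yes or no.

yes

round 1: derive path(b,d) via R0 from parent(b,d)
round 1: derive path(d,d) via R0 from parent(d,d)
round 1: derive path(h,e) via R0 from parent(h,e)
round 1: derive path(h,h) via R0 from parent(h,h)
round 1: derive path(j,b) via R0 from parent(j,b)
round 1: derive path(b,a) via R2 from parent(b,d), blue(d,a)
round 1: derive path(b,j) via R2 from parent(b,d), blue(d,j)
round 1: derive path(d,a) via R2 from parent(d,d), blue(d,a)
round 1: derive path(d,j) via R2 from parent(d,d), blue(d,j)
round 1: derive path(h,a) via R2 from parent(h,e), blue(e,a)
round 2: derive path(b,b) via R1 from path(b,j), path(j,b)
round 2: derive path(d,b) via R1 from path(d,j), path(j,b)
round 2: derive path(j,a) via R1 from path(j,b), path(b,a)
round 2: derive path(j,d) via R1 from path(j,b), path(b,d)
round 2: derive path(j,j) via R1 from path(j,b), path(b,j)
round 2: derive conn(b) via R3 from path(b,d), path(d,a)
round 2: derive conn(d) via R3 from path(d,d), path(d,a)
round 2: derive conn(h) via R3 from path(h,h), path(h,a)
round 2: derive conn(j) via R3 from path(j,b), path(b,a)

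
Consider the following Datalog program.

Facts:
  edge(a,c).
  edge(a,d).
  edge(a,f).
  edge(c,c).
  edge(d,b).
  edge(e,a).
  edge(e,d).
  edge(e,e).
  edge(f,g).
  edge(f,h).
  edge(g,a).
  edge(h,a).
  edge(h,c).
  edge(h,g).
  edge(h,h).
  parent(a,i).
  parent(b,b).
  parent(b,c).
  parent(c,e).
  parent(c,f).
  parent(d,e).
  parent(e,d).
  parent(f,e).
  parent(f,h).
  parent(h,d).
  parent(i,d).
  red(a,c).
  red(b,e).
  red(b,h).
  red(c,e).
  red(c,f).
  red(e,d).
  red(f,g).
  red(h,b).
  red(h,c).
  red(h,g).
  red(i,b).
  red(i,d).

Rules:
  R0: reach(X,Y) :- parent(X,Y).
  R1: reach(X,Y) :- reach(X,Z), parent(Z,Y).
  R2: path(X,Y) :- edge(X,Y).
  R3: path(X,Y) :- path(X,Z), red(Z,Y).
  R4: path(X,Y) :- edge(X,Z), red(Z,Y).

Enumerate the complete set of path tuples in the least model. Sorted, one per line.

path(a,c)
path(a,d)
path(a,e)
path(a,f)
path(a,g)
path(c,c)
path(c,d)
path(c,e)
path(c,f)
path(c,g)
path(d,b)
path(d,c)
path(d,d)
path(d,e)
path(d,f)
path(d,g)
path(d,h)
path(e,a)
path(e,c)
path(e,d)
path(e,e)
path(e,f)
path(e,g)
path(f,b)
path(f,c)
path(f,d)
path(f,e)
path(f,f)
path(f,g)
path(f,h)
path(g,a)
path(g,c)
path(g,d)
path(g,e)
path(g,f)
path(g,g)
path(h,a)
path(h,b)
path(h,c)
path(h,d)
path(h,e)
path(h,f)
path(h,g)
path(h,h)

round 1: derive path(a,c) via R2 from edge(a,c)
round 1: derive path(a,d) via R2 from edge(a,d)
round 1: derive path(a,f) via R2 from edge(a,f)
round 1: derive path(c,c) via R2 from edge(c,c)
round 1: derive path(d,b) via R2 from edge(d,b)
round 1: derive path(e,a) via R2 from edge(e,a)
round 1: derive path(e,d) via R2 from edge(e,d)
round 1: derive path(e,e) via R2 from edge(e,e)
round 1: derive path(f,g) via R2 from edge(f,g)
round 1: derive path(f,h) via R2 from edge(f,h)
round 1: derive path(g,a) via R2 from edge(g,a)
round 1: derive path(h,a) via R2 from edge(h,a)
round 1: derive path(h,c) via R2 from edge(h,c)
round 1: derive path(h,g) via R2 from edge(h,g)
round 1: derive path(h,h) via R2 from edge(h,h)
round 1: derive path(a,e) via R4 from edge(a,c), red(c,e)
round 1: derive path(a,g) via R4 from edge(a,f), red(f,g)
round 1: derive path(c,e) via R4 from edge(c,c), red(c,e)
round 1: derive path(c,f) via R4 from edge(c,c), red(c,f)
round 1: derive path(d,e) via R4 from edge(d,b), red(b,e)
round 1: derive path(d,h) via R4 from edge(d,b), red(b,h)
round 1: derive path(e,c) via R4 from edge(e,a), red(a,c)
round 1: derive path(f,b) via R4 from edge(f,h), red(h,b)
round 1: derive path(f,c) via R4 from edge(f,h), red(h,c)
round 1: derive path(g,c) via R4 from edge(g,a), red(a,c)
round 1: derive path(h,b) via R4 from edge(h,h), red(h,b)
round 1: derive path(h,e) via R4 from edge(h,c), red(c,e)
round 1: derive path(h,f) via R4 from edge(h,c), red(c,f)
round 2: derive path(c,d) via R3 from path(c,e), red(e,d)
round 2: derive path(c,g) via R3 from path(c,f), red(f,g)
round 2: derive path(d,c) via R3 from path(d,h), red(h,c)
round 2: derive path(d,d) via R3 from path(d,e), red(e,d)
round 2: derive path(d,g) via R3 from path(d,h), red(h,g)
round 2: derive path(e,f) via R3 from path(e,c), red(c,f)
round 2: derive path(f,e) via R3 from path(f,b), red(b,e)
round 2: derive path(f,f) via R3 from path(f,c), red(c,f)
round 2: derive path(g,e) via R3 from path(g,c), red(c,e)
round 2: derive path(g,f) via R3 from path(g,c), red(c,f)
round 2: derive path(h,d) via R3 from path(h,e), red(e,d)
round 3: derive path(d,f) via R3 from path(d,c), red(c,f)
round 3: derive path(e,g) via R3 from path(e,f), red(f,g)
round 3: derive path(f,d) via R3 from path(f,e), red(e,d)
round 3: derive path(g,d) via R3 from path(g,e), red(e,d)
round 3: derive path(g,g) via R3 from path(g,f), red(f,g)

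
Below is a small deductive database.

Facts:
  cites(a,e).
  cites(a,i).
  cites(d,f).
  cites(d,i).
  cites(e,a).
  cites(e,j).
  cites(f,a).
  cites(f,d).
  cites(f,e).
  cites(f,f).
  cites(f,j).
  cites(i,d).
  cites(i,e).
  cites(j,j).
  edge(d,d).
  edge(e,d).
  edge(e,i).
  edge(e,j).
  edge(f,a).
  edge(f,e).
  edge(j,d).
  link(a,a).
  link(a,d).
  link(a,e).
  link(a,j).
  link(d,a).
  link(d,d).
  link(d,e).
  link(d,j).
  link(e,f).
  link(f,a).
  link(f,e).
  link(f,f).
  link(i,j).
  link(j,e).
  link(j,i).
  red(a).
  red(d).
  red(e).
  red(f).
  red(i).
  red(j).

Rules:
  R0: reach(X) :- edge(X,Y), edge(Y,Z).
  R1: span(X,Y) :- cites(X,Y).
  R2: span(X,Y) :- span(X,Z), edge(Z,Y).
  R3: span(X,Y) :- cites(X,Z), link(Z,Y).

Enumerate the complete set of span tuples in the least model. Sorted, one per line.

round 1: derive span(a,e) via R1 from cites(a,e)
round 1: derive span(a,i) via R1 from cites(a,i)
round 1: derive span(d,f) via R1 from cites(d,f)
round 1: derive span(d,i) via R1 from cites(d,i)
round 1: derive span(e,a) via R1 from cites(e,a)
round 1: derive span(e,j) via R1 from cites(e,j)
round 1: derive span(f,a) via R1 from cites(f,a)
round 1: derive span(f,d) via R1 from cites(f,d)
round 1: derive span(f,e) via R1 from cites(f,e)
round 1: derive span(f,f) via R1 from cites(f,f)
round 1: derive span(f,j) via R1 from cites(f,j)
round 1: derive span(i,d) via R1 from cites(i,d)
round 1: derive span(i,e) via R1 from cites(i,e)
round 1: derive span(j,j) via R1 from cites(j,j)
round 1: derive span(a,f) via R3 from cites(a,e), link(e,f)
round 1: derive span(a,j) via R3 from cites(a,i), link(i,j)
round 1: derive span(d,a) via R3 from cites(d,f), link(f,a)
round 1: derive span(d,e) via R3 from cites(d,f), link(f,e)
round 1: derive span(d,j) via R3 from cites(d,i), link(i,j)
round 1: derive span(e,d) via R3 from cites(e,a), link(a,d)
round 1: derive span(e,e) via R3 from cites(e,a), link(a,e)
round 1: derive span(e,i) via R3 from cites(e,j), link(j,i)
round 1: derive span(f,i) via R3 from cites(f,j), link(j,i)
round 1: derive span(i,a) via R3 from cites(i,d), link(d,a)
round 1: derive span(i,f) via R3 from cites(i,e), link(e,f)
round 1: derive span(i,j) via R3 from cites(i,d), link(d,j)
round 1: derive span(j,e) via R3 from cites(j,j), link(j,e)
round 1: derive span(j,i) via R3 from cites(j,j), link(j,i)
round 2: derive span(a,a) via R2 from span(a,f), edge(f,a)
round 2: derive span(a,d) via R2 from span(a,e), edge(e,d)
round 2: derive span(d,d) via R2 from span(d,e), edge(e,d)
round 2: derive span(i,i) via R2 from span(i,e), edge(e,i)
round 2: derive span(j,d) via R2 from span(j,e), edge(e,d)

span(a,a)
span(a,d)
span(a,e)
span(a,f)
span(a,i)
span(a,j)
span(d,a)
span(d,d)
span(d,e)
span(d,f)
span(d,i)
span(d,j)
span(e,a)
span(e,d)
span(e,e)
span(e,i)
span(e,j)
span(f,a)
span(f,d)
span(f,e)
span(f,f)
span(f,i)
span(f,j)
span(i,a)
span(i,d)
span(i,e)
span(i,f)
span(i,i)
span(i,j)
span(j,d)
span(j,e)
span(j,i)
span(j,j)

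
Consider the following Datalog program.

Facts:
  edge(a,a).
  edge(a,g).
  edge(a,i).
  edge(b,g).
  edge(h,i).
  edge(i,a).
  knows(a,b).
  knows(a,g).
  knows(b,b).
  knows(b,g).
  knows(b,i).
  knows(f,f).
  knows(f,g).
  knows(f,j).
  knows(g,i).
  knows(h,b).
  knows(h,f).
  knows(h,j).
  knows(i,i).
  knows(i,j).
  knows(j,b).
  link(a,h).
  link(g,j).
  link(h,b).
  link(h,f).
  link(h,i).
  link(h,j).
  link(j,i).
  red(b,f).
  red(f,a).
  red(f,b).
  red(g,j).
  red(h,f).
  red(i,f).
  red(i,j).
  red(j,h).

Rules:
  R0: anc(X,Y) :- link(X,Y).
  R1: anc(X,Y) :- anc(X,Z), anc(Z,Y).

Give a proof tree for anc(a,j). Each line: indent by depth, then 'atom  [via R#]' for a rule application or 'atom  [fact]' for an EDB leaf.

anc(a,j)  [via R1]
  anc(a,h)  [via R0]
    link(a,h)  [fact]
  anc(h,j)  [via R0]
    link(h,j)  [fact]

round 1: derive anc(a,h) via R0 from link(a,h)
round 1: derive anc(g,j) via R0 from link(g,j)
round 1: derive anc(h,b) via R0 from link(h,b)
round 1: derive anc(h,f) via R0 from link(h,f)
round 1: derive anc(h,i) via R0 from link(h,i)
round 1: derive anc(h,j) via R0 from link(h,j)
round 1: derive anc(j,i) via R0 from link(j,i)
round 2: derive anc(a,b) via R1 from anc(a,h), anc(h,b)
round 2: derive anc(a,f) via R1 from anc(a,h), anc(h,f)
round 2: derive anc(a,i) via R1 from anc(a,h), anc(h,i)
round 2: derive anc(a,j) via R1 from anc(a,h), anc(h,j)
round 2: derive anc(g,i) via R1 from anc(g,j), anc(j,i)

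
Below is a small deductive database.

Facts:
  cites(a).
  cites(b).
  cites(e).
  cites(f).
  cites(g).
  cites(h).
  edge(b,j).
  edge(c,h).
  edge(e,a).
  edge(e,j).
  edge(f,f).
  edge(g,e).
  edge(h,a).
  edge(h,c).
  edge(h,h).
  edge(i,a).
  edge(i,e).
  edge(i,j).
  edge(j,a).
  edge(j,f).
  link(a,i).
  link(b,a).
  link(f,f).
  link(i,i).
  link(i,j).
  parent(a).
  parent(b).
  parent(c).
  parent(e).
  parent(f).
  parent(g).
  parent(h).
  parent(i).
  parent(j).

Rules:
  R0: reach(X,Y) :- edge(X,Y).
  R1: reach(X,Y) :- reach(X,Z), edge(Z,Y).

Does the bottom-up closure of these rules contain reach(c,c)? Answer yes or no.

yes

round 1: derive reach(b,j) via R0 from edge(b,j)
round 1: derive reach(c,h) via R0 from edge(c,h)
round 1: derive reach(e,a) via R0 from edge(e,a)
round 1: derive reach(e,j) via R0 from edge(e,j)
round 1: derive reach(f,f) via R0 from edge(f,f)
round 1: derive reach(g,e) via R0 from edge(g,e)
round 1: derive reach(h,a) via R0 from edge(h,a)
round 1: derive reach(h,c) via R0 from edge(h,c)
round 1: derive reach(h,h) via R0 from edge(h,h)
round 1: derive reach(i,a) via R0 from edge(i,a)
round 1: derive reach(i,e) via R0 from edge(i,e)
round 1: derive reach(i,j) via R0 from edge(i,j)
round 1: derive reach(j,a) via R0 from edge(j,a)
round 1: derive reach(j,f) via R0 from edge(j,f)
round 2: derive reach(b,a) via R1 from reach(b,j), edge(j,a)
round 2: derive reach(b,f) via R1 from reach(b,j), edge(j,f)
round 2: derive reach(c,a) via R1 from reach(c,h), edge(h,a)
round 2: derive reach(c,c) via R1 from reach(c,h), edge(h,c)
round 2: derive reach(e,f) via R1 from reach(e,j), edge(j,f)
round 2: derive reach(g,a) via R1 from reach(g,e), edge(e,a)
round 2: derive reach(g,j) via R1 from reach(g,e), edge(e,j)
round 2: derive reach(i,f) via R1 from reach(i,j), edge(j,f)
round 3: derive reach(g,f) via R1 from reach(g,j), edge(j,f)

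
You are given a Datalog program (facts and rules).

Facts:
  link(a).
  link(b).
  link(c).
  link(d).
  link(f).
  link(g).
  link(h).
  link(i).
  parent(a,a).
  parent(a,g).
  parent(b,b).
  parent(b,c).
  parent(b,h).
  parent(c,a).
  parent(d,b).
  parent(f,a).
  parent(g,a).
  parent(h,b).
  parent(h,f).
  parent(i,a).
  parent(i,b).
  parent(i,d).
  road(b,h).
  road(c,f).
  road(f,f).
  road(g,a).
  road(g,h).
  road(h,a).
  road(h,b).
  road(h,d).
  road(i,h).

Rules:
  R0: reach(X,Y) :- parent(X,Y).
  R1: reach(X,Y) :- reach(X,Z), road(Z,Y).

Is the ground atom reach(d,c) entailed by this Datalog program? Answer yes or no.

no

round 1: derive reach(a,a) via R0 from parent(a,a)
round 1: derive reach(a,g) via R0 from parent(a,g)
round 1: derive reach(b,b) via R0 from parent(b,b)
round 1: derive reach(b,c) via R0 from parent(b,c)
round 1: derive reach(b,h) via R0 from parent(b,h)
round 1: derive reach(c,a) via R0 from parent(c,a)
round 1: derive reach(d,b) via R0 from parent(d,b)
round 1: derive reach(f,a) via R0 from parent(f,a)
round 1: derive reach(g,a) via R0 from parent(g,a)
round 1: derive reach(h,b) via R0 from parent(h,b)
round 1: derive reach(h,f) via R0 from parent(h,f)
round 1: derive reach(i,a) via R0 from parent(i,a)
round 1: derive reach(i,b) via R0 from parent(i,b)
round 1: derive reach(i,d) via R0 from parent(i,d)
round 2: derive reach(a,h) via R1 from reach(a,g), road(g,h)
round 2: derive reach(b,a) via R1 from reach(b,h), road(h,a)
round 2: derive reach(b,d) via R1 from reach(b,h), road(h,d)
round 2: derive reach(b,f) via R1 from reach(b,c), road(c,f)
round 2: derive reach(d,h) via R1 from reach(d,b), road(b,h)
round 2: derive reach(h,h) via R1 from reach(h,b), road(b,h)
round 2: derive reach(i,h) via R1 from reach(i,b), road(b,h)
round 3: derive reach(a,b) via R1 from reach(a,h), road(h,b)
round 3: derive reach(a,d) via R1 from reach(a,h), road(h,d)
round 3: derive reach(d,a) via R1 from reach(d,h), road(h,a)
round 3: derive reach(d,d) via R1 from reach(d,h), road(h,d)
round 3: derive reach(h,a) via R1 from reach(h,h), road(h,a)
round 3: derive reach(h,d) via R1 from reach(h,h), road(h,d)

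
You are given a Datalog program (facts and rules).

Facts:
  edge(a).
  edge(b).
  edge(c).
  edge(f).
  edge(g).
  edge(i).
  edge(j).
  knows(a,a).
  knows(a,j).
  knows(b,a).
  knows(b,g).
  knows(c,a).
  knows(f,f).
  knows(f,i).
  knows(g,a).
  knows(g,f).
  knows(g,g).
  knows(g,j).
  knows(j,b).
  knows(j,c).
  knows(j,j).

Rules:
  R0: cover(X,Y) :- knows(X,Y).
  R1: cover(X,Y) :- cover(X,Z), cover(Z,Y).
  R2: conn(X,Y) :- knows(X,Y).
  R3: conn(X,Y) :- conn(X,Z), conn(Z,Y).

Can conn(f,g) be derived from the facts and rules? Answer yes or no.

no

round 1: derive conn(a,a) via R2 from knows(a,a)
round 1: derive conn(a,j) via R2 from knows(a,j)
round 1: derive conn(b,a) via R2 from knows(b,a)
round 1: derive conn(b,g) via R2 from knows(b,g)
round 1: derive conn(c,a) via R2 from knows(c,a)
round 1: derive conn(f,f) via R2 from knows(f,f)
round 1: derive conn(f,i) via R2 from knows(f,i)
round 1: derive conn(g,a) via R2 from knows(g,a)
round 1: derive conn(g,f) via R2 from knows(g,f)
round 1: derive conn(g,g) via R2 from knows(g,g)
round 1: derive conn(g,j) via R2 from knows(g,j)
round 1: derive conn(j,b) via R2 from knows(j,b)
round 1: derive conn(j,c) via R2 from knows(j,c)
round 1: derive conn(j,j) via R2 from knows(j,j)
round 2: derive conn(a,b) via R3 from conn(a,j), conn(j,b)
round 2: derive conn(a,c) via R3 from conn(a,j), conn(j,c)
round 2: derive conn(b,f) via R3 from conn(b,g), conn(g,f)
round 2: derive conn(b,j) via R3 from conn(b,a), conn(a,j)
round 2: derive conn(c,j) via R3 from conn(c,a), conn(a,j)
round 2: derive conn(g,b) via R3 from conn(g,j), conn(j,b)
round 2: derive conn(g,c) via R3 from conn(g,j), conn(j,c)
round 2: derive conn(g,i) via R3 from conn(g,f), conn(f,i)
round 2: derive conn(j,a) via R3 from conn(j,b), conn(b,a)
round 2: derive conn(j,g) via R3 from conn(j,b), conn(b,g)
round 3: derive conn(a,f) via R3 from conn(a,b), conn(b,f)
round 3: derive conn(a,g) via R3 from conn(a,b), conn(b,g)
round 3: derive conn(b,b) via R3 from conn(b,a), conn(a,b)
round 3: derive conn(b,c) via R3 from conn(b,a), conn(a,c)
round 3: derive conn(b,i) via R3 from conn(b,f), conn(f,i)
round 3: derive conn(c,b) via R3 from conn(c,a), conn(a,b)
round 3: derive conn(c,c) via R3 from conn(c,a), conn(a,c)
round 3: derive conn(c,g) via R3 from conn(c,j), conn(j,g)
round 3: derive conn(j,f) via R3 from conn(j,b), conn(b,f)
round 3: derive conn(j,i) via R3 from conn(j,g), conn(g,i)
round 4: derive conn(a,i) via R3 from conn(a,b), conn(b,i)
round 4: derive conn(c,f) via R3 from conn(c,a), conn(a,f)
round 4: derive conn(c,i) via R3 from conn(c,b), conn(b,i)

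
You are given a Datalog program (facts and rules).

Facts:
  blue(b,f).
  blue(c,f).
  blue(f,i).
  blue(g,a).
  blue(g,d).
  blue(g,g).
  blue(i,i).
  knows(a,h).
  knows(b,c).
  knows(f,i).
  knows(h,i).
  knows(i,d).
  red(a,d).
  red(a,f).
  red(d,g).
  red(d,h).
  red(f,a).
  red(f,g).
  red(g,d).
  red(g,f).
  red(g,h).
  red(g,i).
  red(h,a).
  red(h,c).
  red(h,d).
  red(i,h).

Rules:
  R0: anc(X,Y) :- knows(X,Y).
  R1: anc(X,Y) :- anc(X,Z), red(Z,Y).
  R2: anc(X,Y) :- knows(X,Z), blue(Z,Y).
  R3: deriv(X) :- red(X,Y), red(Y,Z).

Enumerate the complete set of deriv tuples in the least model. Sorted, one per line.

round 1: derive deriv(a) via R3 from red(a,d), red(d,g)
round 1: derive deriv(d) via R3 from red(d,g), red(g,d)
round 1: derive deriv(f) via R3 from red(f,a), red(a,d)
round 1: derive deriv(g) via R3 from red(g,d), red(d,g)
round 1: derive deriv(h) via R3 from red(h,a), red(a,d)
round 1: derive deriv(i) via R3 from red(i,h), red(h,a)

deriv(a)
deriv(d)
deriv(f)
deriv(g)
deriv(h)
deriv(i)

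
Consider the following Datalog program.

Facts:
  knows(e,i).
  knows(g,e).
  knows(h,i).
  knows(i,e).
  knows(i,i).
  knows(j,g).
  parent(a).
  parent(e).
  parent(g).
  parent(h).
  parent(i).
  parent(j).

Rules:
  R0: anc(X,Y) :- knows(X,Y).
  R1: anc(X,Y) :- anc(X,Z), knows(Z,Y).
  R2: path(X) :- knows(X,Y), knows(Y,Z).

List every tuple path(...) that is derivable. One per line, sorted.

path(e)
path(g)
path(h)
path(i)
path(j)

round 1: derive path(e) via R2 from knows(e,i), knows(i,e)
round 1: derive path(g) via R2 from knows(g,e), knows(e,i)
round 1: derive path(h) via R2 from knows(h,i), knows(i,e)
round 1: derive path(i) via R2 from knows(i,e), knows(e,i)
round 1: derive path(j) via R2 from knows(j,g), knows(g,e)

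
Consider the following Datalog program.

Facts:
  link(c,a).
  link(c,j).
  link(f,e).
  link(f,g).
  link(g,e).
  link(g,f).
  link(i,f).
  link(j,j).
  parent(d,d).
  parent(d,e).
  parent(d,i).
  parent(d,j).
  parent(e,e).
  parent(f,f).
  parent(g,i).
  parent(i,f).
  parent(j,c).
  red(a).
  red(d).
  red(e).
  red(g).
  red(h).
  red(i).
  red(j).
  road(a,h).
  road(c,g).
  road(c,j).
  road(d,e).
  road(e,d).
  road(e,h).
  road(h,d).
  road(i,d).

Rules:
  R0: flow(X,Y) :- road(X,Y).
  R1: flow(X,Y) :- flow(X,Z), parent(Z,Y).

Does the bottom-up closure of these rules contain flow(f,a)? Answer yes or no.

no

round 1: derive flow(a,h) via R0 from road(a,h)
round 1: derive flow(c,g) via R0 from road(c,g)
round 1: derive flow(c,j) via R0 from road(c,j)
round 1: derive flow(d,e) via R0 from road(d,e)
round 1: derive flow(e,d) via R0 from road(e,d)
round 1: derive flow(e,h) via R0 from road(e,h)
round 1: derive flow(h,d) via R0 from road(h,d)
round 1: derive flow(i,d) via R0 from road(i,d)
round 2: derive flow(c,c) via R1 from flow(c,j), parent(j,c)
round 2: derive flow(c,i) via R1 from flow(c,g), parent(g,i)
round 2: derive flow(e,e) via R1 from flow(e,d), parent(d,e)
round 2: derive flow(e,i) via R1 from flow(e,d), parent(d,i)
round 2: derive flow(e,j) via R1 from flow(e,d), parent(d,j)
round 2: derive flow(h,e) via R1 from flow(h,d), parent(d,e)
round 2: derive flow(h,i) via R1 from flow(h,d), parent(d,i)
round 2: derive flow(h,j) via R1 from flow(h,d), parent(d,j)
round 2: derive flow(i,e) via R1 from flow(i,d), parent(d,e)
round 2: derive flow(i,i) via R1 from flow(i,d), parent(d,i)
round 2: derive flow(i,j) via R1 from flow(i,d), parent(d,j)
round 3: derive flow(c,f) via R1 from flow(c,i), parent(i,f)
round 3: derive flow(e,c) via R1 from flow(e,j), parent(j,c)
round 3: derive flow(e,f) via R1 from flow(e,i), parent(i,f)
round 3: derive flow(h,c) via R1 from flow(h,j), parent(j,c)
round 3: derive flow(h,f) via R1 from flow(h,i), parent(i,f)
round 3: derive flow(i,c) via R1 from flow(i,j), parent(j,c)
round 3: derive flow(i,f) via R1 from flow(i,i), parent(i,f)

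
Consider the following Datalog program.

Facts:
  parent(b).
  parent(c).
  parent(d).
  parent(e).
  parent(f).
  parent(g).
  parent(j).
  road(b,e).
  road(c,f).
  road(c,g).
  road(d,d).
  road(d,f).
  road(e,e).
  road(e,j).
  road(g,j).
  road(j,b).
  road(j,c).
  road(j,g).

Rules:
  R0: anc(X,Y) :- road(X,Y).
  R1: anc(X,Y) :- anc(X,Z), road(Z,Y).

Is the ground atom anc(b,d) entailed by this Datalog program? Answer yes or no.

no

round 1: derive anc(b,e) via R0 from road(b,e)
round 1: derive anc(c,f) via R0 from road(c,f)
round 1: derive anc(c,g) via R0 from road(c,g)
round 1: derive anc(d,d) via R0 from road(d,d)
round 1: derive anc(d,f) via R0 from road(d,f)
round 1: derive anc(e,e) via R0 from road(e,e)
round 1: derive anc(e,j) via R0 from road(e,j)
round 1: derive anc(g,j) via R0 from road(g,j)
round 1: derive anc(j,b) via R0 from road(j,b)
round 1: derive anc(j,c) via R0 from road(j,c)
round 1: derive anc(j,g) via R0 from road(j,g)
round 2: derive anc(b,j) via R1 from anc(b,e), road(e,j)
round 2: derive anc(c,j) via R1 from anc(c,g), road(g,j)
round 2: derive anc(e,b) via R1 from anc(e,j), road(j,b)
round 2: derive anc(e,c) via R1 from anc(e,j), road(j,c)
round 2: derive anc(e,g) via R1 from anc(e,j), road(j,g)
round 2: derive anc(g,b) via R1 from anc(g,j), road(j,b)
round 2: derive anc(g,c) via R1 from anc(g,j), road(j,c)
round 2: derive anc(g,g) via R1 from anc(g,j), road(j,g)
round 2: derive anc(j,e) via R1 from anc(j,b), road(b,e)
round 2: derive anc(j,f) via R1 from anc(j,c), road(c,f)
round 2: derive anc(j,j) via R1 from anc(j,g), road(g,j)
round 3: derive anc(b,b) via R1 from anc(b,j), road(j,b)
round 3: derive anc(b,c) via R1 from anc(b,j), road(j,c)
round 3: derive anc(b,g) via R1 from anc(b,j), road(j,g)
round 3: derive anc(c,b) via R1 from anc(c,j), road(j,b)
round 3: derive anc(c,c) via R1 from anc(c,j), road(j,c)
round 3: derive anc(e,f) via R1 from anc(e,c), road(c,f)
round 3: derive anc(g,e) via R1 from anc(g,b), road(b,e)
round 3: derive anc(g,f) via R1 from anc(g,c), road(c,f)
round 4: derive anc(b,f) via R1 from anc(b,c), road(c,f)
round 4: derive anc(c,e) via R1 from anc(c,b), road(b,e)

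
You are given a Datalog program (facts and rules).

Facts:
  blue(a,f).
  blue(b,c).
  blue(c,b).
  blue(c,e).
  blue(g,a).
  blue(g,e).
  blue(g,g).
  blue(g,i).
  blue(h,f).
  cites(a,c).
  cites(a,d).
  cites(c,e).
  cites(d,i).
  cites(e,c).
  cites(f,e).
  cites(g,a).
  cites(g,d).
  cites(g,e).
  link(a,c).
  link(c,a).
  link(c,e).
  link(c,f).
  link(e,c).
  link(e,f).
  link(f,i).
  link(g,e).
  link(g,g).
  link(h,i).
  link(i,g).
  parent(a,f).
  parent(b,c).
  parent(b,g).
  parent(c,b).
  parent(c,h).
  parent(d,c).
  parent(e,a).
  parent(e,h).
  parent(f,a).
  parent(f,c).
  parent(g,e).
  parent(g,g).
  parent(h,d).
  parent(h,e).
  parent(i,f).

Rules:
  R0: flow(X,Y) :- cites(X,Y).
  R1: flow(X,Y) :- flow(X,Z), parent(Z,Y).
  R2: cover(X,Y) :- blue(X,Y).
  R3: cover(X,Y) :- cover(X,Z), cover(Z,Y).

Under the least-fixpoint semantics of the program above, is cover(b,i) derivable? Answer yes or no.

round 1: derive cover(a,f) via R2 from blue(a,f)
round 1: derive cover(b,c) via R2 from blue(b,c)
round 1: derive cover(c,b) via R2 from blue(c,b)
round 1: derive cover(c,e) via R2 from blue(c,e)
round 1: derive cover(g,a) via R2 from blue(g,a)
round 1: derive cover(g,e) via R2 from blue(g,e)
round 1: derive cover(g,g) via R2 from blue(g,g)
round 1: derive cover(g,i) via R2 from blue(g,i)
round 1: derive cover(h,f) via R2 from blue(h,f)
round 2: derive cover(b,b) via R3 from cover(b,c), cover(c,b)
round 2: derive cover(b,e) via R3 from cover(b,c), cover(c,e)
round 2: derive cover(c,c) via R3 from cover(c,b), cover(b,c)
round 2: derive cover(g,f) via R3 from cover(g,a), cover(a,f)

no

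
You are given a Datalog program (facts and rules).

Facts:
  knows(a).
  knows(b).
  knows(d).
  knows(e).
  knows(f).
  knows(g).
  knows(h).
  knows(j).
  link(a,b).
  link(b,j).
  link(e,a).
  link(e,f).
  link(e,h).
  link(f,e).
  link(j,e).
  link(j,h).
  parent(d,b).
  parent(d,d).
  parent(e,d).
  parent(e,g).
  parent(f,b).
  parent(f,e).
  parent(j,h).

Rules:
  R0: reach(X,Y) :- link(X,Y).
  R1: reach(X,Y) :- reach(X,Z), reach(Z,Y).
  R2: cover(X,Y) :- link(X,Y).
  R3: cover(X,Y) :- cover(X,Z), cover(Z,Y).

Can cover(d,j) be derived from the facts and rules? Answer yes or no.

no

round 1: derive cover(a,b) via R2 from link(a,b)
round 1: derive cover(b,j) via R2 from link(b,j)
round 1: derive cover(e,a) via R2 from link(e,a)
round 1: derive cover(e,f) via R2 from link(e,f)
round 1: derive cover(e,h) via R2 from link(e,h)
round 1: derive cover(f,e) via R2 from link(f,e)
round 1: derive cover(j,e) via R2 from link(j,e)
round 1: derive cover(j,h) via R2 from link(j,h)
round 2: derive cover(a,j) via R3 from cover(a,b), cover(b,j)
round 2: derive cover(b,e) via R3 from cover(b,j), cover(j,e)
round 2: derive cover(b,h) via R3 from cover(b,j), cover(j,h)
round 2: derive cover(e,b) via R3 from cover(e,a), cover(a,b)
round 2: derive cover(e,e) via R3 from cover(e,f), cover(f,e)
round 2: derive cover(f,a) via R3 from cover(f,e), cover(e,a)
round 2: derive cover(f,f) via R3 from cover(f,e), cover(e,f)
round 2: derive cover(f,h) via R3 from cover(f,e), cover(e,h)
round 2: derive cover(j,a) via R3 from cover(j,e), cover(e,a)
round 2: derive cover(j,f) via R3 from cover(j,e), cover(e,f)
round 3: derive cover(a,a) via R3 from cover(a,j), cover(j,a)
round 3: derive cover(a,e) via R3 from cover(a,b), cover(b,e)
round 3: derive cover(a,f) via R3 from cover(a,j), cover(j,f)
round 3: derive cover(a,h) via R3 from cover(a,b), cover(b,h)
round 3: derive cover(b,a) via R3 from cover(b,e), cover(e,a)
round 3: derive cover(b,b) via R3 from cover(b,e), cover(e,b)
round 3: derive cover(b,f) via R3 from cover(b,e), cover(e,f)
round 3: derive cover(e,j) via R3 from cover(e,a), cover(a,j)
round 3: derive cover(f,b) via R3 from cover(f,a), cover(a,b)
round 3: derive cover(f,j) via R3 from cover(f,a), cover(a,j)
round 3: derive cover(j,b) via R3 from cover(j,a), cover(a,b)
round 3: derive cover(j,j) via R3 from cover(j,a), cover(a,j)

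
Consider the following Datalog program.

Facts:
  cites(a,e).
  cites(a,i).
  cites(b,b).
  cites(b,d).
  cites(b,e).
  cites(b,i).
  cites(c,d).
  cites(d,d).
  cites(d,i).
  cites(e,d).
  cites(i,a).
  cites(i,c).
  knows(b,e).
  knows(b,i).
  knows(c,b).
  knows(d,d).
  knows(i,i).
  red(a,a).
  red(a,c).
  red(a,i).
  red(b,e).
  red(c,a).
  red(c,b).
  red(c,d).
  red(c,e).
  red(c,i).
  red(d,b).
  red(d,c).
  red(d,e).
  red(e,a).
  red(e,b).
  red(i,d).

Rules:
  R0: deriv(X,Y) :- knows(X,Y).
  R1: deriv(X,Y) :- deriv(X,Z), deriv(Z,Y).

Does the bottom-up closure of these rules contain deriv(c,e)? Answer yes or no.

round 1: derive deriv(b,e) via R0 from knows(b,e)
round 1: derive deriv(b,i) via R0 from knows(b,i)
round 1: derive deriv(c,b) via R0 from knows(c,b)
round 1: derive deriv(d,d) via R0 from knows(d,d)
round 1: derive deriv(i,i) via R0 from knows(i,i)
round 2: derive deriv(c,e) via R1 from deriv(c,b), deriv(b,e)
round 2: derive deriv(c,i) via R1 from deriv(c,b), deriv(b,i)

yes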